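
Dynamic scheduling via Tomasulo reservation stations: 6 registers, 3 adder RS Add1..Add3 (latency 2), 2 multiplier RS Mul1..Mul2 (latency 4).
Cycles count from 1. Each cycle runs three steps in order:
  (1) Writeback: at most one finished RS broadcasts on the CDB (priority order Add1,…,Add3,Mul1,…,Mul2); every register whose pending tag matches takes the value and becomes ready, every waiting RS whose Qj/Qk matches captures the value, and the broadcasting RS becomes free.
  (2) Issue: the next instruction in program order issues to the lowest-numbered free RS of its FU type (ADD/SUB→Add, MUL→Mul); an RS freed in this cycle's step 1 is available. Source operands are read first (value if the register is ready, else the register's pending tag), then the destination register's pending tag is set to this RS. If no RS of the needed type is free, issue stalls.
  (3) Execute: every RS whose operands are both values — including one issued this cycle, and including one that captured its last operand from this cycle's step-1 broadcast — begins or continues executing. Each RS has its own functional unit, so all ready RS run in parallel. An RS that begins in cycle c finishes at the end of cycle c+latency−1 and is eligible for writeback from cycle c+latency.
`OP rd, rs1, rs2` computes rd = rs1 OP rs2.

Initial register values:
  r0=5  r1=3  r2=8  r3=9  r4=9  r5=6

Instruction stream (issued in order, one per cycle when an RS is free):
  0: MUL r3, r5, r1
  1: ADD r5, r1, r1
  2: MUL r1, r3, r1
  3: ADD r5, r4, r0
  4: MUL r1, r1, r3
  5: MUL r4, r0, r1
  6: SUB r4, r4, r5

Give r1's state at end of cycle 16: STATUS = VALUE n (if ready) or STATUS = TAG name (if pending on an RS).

STATUS = VALUE 972

cycle 1: issue MUL r3<-Mul1 // r0:5,r1:3,r2:8,r3:Mul1,r4:9,r5:6
cycle 2: issue ADD r5<-Add1 // r0:5,r1:3,r2:8,r3:Mul1,r4:9,r5:Add1
cycle 3: issue MUL r1<-Mul2 // r0:5,r1:Mul2,r2:8,r3:Mul1,r4:9,r5:Add1
cycle 4: CDB Add1=6; issue ADD r5<-Add1 // r0:5,r1:Mul2,r2:8,r3:Mul1,r4:9,r5:Add1
cycle 5: CDB Mul1=18; issue MUL r1<-Mul1 // r0:5,r1:Mul1,r2:8,r3:18,r4:9,r5:Add1
cycle 6: CDB Add1=14; stall // r0:5,r1:Mul1,r2:8,r3:18,r4:9,r5:14
cycle 7: stall // r0:5,r1:Mul1,r2:8,r3:18,r4:9,r5:14
cycle 8: stall // r0:5,r1:Mul1,r2:8,r3:18,r4:9,r5:14
cycle 9: CDB Mul2=54; issue MUL r4<-Mul2 // r0:5,r1:Mul1,r2:8,r3:18,r4:Mul2,r5:14
cycle 10: issue SUB r4<-Add1 // r0:5,r1:Mul1,r2:8,r3:18,r4:Add1,r5:14
cycle 11: - // r0:5,r1:Mul1,r2:8,r3:18,r4:Add1,r5:14
cycle 12: - // r0:5,r1:Mul1,r2:8,r3:18,r4:Add1,r5:14
cycle 13: CDB Mul1=972 // r0:5,r1:972,r2:8,r3:18,r4:Add1,r5:14
cycle 14: - // r0:5,r1:972,r2:8,r3:18,r4:Add1,r5:14
cycle 15: - // r0:5,r1:972,r2:8,r3:18,r4:Add1,r5:14
cycle 16: - // r0:5,r1:972,r2:8,r3:18,r4:Add1,r5:14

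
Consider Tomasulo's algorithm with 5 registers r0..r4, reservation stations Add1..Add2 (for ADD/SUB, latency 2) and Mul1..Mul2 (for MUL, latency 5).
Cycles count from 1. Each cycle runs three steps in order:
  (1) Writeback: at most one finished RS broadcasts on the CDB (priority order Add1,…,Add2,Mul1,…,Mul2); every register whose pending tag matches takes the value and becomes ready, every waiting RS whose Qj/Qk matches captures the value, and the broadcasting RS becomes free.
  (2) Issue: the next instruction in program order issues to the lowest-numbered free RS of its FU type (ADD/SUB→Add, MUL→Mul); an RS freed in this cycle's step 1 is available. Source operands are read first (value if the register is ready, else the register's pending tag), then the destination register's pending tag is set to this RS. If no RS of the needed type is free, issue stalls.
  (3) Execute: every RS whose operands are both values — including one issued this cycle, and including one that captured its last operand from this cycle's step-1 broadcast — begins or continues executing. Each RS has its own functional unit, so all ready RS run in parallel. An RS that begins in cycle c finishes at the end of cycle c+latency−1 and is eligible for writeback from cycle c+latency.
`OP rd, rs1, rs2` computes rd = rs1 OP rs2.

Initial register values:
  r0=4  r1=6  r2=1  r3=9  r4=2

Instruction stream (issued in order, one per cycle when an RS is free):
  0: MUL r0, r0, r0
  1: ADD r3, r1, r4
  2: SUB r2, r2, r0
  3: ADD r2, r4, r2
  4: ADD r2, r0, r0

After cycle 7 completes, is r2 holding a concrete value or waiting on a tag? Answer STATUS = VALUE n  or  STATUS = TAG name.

STATUS = TAG Add1

c1: issue MUL r0<-Mul1 | r0:Mul1,r1:6,r2:1,r3:9,r4:2
c2: issue ADD r3<-Add1 | r0:Mul1,r1:6,r2:1,r3:Add1,r4:2
c3: issue SUB r2<-Add2 | r0:Mul1,r1:6,r2:Add2,r3:Add1,r4:2
c4: CDB Add1=8; issue ADD r2<-Add1 | r0:Mul1,r1:6,r2:Add1,r3:8,r4:2
c5: stall | r0:Mul1,r1:6,r2:Add1,r3:8,r4:2
c6: CDB Mul1=16; stall | r0:16,r1:6,r2:Add1,r3:8,r4:2
c7: stall | r0:16,r1:6,r2:Add1,r3:8,r4:2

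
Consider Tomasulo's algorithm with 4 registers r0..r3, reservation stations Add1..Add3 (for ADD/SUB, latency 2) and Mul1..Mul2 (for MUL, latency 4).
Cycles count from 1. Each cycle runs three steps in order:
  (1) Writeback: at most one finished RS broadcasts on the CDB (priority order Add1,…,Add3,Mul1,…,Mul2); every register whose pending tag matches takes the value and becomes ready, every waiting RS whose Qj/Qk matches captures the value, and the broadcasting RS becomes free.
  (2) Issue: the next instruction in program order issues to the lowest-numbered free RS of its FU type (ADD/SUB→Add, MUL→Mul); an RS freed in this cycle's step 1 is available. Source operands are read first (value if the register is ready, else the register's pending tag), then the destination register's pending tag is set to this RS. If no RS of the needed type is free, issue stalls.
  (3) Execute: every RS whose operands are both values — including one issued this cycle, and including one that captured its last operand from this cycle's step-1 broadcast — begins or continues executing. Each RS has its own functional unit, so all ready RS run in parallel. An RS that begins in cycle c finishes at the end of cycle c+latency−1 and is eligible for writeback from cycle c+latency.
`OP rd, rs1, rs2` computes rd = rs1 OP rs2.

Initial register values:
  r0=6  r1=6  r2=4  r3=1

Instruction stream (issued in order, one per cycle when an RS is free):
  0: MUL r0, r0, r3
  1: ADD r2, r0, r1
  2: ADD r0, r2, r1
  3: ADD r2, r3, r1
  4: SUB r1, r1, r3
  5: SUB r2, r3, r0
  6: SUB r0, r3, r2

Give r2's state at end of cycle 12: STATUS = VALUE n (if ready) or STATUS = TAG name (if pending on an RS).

STATUS = VALUE -17

c1: issue MUL r0<-Mul1 | r0:Mul1,r1:6,r2:4,r3:1
c2: issue ADD r2<-Add1 | r0:Mul1,r1:6,r2:Add1,r3:1
c3: issue ADD r0<-Add2 | r0:Add2,r1:6,r2:Add1,r3:1
c4: issue ADD r2<-Add3 | r0:Add2,r1:6,r2:Add3,r3:1
c5: CDB Mul1=6; stall | r0:Add2,r1:6,r2:Add3,r3:1
c6: CDB Add3=7; issue SUB r1<-Add3 | r0:Add2,r1:Add3,r2:7,r3:1
c7: CDB Add1=12; issue SUB r2<-Add1 | r0:Add2,r1:Add3,r2:Add1,r3:1
c8: CDB Add3=5; issue SUB r0<-Add3 | r0:Add3,r1:5,r2:Add1,r3:1
c9: CDB Add2=18 | r0:Add3,r1:5,r2:Add1,r3:1
c10: - | r0:Add3,r1:5,r2:Add1,r3:1
c11: CDB Add1=-17 | r0:Add3,r1:5,r2:-17,r3:1
c12: - | r0:Add3,r1:5,r2:-17,r3:1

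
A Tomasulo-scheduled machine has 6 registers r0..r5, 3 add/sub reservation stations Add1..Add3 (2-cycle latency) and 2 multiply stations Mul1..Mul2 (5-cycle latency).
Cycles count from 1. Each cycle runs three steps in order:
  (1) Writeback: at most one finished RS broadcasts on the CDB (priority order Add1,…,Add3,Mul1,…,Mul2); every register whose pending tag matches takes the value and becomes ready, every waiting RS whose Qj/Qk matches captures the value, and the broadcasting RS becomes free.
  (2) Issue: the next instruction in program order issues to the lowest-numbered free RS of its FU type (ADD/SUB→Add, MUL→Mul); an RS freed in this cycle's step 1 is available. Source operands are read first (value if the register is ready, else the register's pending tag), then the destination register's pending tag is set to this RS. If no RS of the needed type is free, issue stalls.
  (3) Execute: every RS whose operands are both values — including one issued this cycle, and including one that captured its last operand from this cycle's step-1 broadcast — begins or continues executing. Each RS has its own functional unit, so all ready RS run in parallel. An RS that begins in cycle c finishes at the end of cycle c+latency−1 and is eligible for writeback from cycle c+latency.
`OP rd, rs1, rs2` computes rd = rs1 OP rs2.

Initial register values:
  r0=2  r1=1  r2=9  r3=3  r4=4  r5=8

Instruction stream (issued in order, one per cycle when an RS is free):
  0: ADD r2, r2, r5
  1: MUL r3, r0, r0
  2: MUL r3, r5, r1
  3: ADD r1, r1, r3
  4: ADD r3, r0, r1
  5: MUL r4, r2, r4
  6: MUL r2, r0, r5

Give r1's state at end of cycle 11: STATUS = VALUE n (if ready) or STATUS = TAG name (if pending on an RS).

STATUS = VALUE 9

cycle 1: issue ADD r2<-Add1 // r0:2,r1:1,r2:Add1,r3:3,r4:4,r5:8
cycle 2: issue MUL r3<-Mul1 // r0:2,r1:1,r2:Add1,r3:Mul1,r4:4,r5:8
cycle 3: CDB Add1=17; issue MUL r3<-Mul2 // r0:2,r1:1,r2:17,r3:Mul2,r4:4,r5:8
cycle 4: issue ADD r1<-Add1 // r0:2,r1:Add1,r2:17,r3:Mul2,r4:4,r5:8
cycle 5: issue ADD r3<-Add2 // r0:2,r1:Add1,r2:17,r3:Add2,r4:4,r5:8
cycle 6: stall // r0:2,r1:Add1,r2:17,r3:Add2,r4:4,r5:8
cycle 7: CDB Mul1=4; issue MUL r4<-Mul1 // r0:2,r1:Add1,r2:17,r3:Add2,r4:Mul1,r5:8
cycle 8: CDB Mul2=8; issue MUL r2<-Mul2 // r0:2,r1:Add1,r2:Mul2,r3:Add2,r4:Mul1,r5:8
cycle 9: - // r0:2,r1:Add1,r2:Mul2,r3:Add2,r4:Mul1,r5:8
cycle 10: CDB Add1=9 // r0:2,r1:9,r2:Mul2,r3:Add2,r4:Mul1,r5:8
cycle 11: - // r0:2,r1:9,r2:Mul2,r3:Add2,r4:Mul1,r5:8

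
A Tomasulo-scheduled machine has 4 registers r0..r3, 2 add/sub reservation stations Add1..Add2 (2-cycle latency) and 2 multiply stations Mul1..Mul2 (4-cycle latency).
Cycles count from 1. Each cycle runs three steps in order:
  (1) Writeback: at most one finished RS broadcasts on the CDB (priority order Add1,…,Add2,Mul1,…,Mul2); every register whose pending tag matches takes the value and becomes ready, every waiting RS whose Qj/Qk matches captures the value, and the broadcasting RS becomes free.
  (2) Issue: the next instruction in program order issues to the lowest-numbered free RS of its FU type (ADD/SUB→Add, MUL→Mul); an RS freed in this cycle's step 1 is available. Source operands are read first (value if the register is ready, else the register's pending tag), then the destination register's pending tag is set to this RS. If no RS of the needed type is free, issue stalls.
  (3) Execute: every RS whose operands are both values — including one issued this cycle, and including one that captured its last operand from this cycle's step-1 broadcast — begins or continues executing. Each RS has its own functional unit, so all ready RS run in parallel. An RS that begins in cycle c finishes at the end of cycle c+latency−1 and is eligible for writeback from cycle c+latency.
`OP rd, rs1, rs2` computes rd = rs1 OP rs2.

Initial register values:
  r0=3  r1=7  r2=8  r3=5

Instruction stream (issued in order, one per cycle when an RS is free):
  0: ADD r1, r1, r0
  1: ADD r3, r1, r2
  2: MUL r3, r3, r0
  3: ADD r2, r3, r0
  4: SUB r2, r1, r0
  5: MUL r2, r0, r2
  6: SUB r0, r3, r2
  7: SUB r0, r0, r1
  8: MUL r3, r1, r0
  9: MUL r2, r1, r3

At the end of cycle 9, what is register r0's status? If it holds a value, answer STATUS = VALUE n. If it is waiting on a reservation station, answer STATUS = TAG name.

c1: issue ADD r1<-Add1 | r0:3,r1:Add1,r2:8,r3:5
c2: issue ADD r3<-Add2 | r0:3,r1:Add1,r2:8,r3:Add2
c3: CDB Add1=10; issue MUL r3<-Mul1 | r0:3,r1:10,r2:8,r3:Mul1
c4: issue ADD r2<-Add1 | r0:3,r1:10,r2:Add1,r3:Mul1
c5: CDB Add2=18; issue SUB r2<-Add2 | r0:3,r1:10,r2:Add2,r3:Mul1
c6: issue MUL r2<-Mul2 | r0:3,r1:10,r2:Mul2,r3:Mul1
c7: CDB Add2=7; issue SUB r0<-Add2 | r0:Add2,r1:10,r2:Mul2,r3:Mul1
c8: stall | r0:Add2,r1:10,r2:Mul2,r3:Mul1
c9: CDB Mul1=54; stall | r0:Add2,r1:10,r2:Mul2,r3:54

STATUS = TAG Add2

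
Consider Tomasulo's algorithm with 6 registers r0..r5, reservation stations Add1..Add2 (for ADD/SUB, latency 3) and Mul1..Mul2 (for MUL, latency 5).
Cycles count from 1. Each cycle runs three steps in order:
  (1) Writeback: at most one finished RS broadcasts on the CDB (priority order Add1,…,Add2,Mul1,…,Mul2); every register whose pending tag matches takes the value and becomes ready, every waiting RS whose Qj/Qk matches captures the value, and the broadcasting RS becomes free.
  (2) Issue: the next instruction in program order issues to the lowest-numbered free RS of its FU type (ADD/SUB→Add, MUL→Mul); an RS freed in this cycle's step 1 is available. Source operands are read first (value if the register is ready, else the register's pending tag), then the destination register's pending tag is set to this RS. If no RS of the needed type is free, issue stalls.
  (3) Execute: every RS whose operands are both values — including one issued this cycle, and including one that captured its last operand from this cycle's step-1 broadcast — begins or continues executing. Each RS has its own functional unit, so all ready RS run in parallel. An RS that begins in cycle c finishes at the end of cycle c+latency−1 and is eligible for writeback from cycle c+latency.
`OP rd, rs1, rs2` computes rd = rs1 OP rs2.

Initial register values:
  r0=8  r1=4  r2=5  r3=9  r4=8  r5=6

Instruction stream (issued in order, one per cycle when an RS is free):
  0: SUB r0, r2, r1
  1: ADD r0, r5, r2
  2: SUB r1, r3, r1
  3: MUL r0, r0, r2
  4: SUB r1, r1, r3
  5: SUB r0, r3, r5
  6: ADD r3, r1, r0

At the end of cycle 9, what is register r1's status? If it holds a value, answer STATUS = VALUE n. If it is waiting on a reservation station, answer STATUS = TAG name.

STATUS = TAG Add2

  c1: issue SUB r0<-Add1  regs: r0:Add1,r1:4,r2:5,r3:9,r4:8,r5:6
  c2: issue ADD r0<-Add2  regs: r0:Add2,r1:4,r2:5,r3:9,r4:8,r5:6
  c3: stall  regs: r0:Add2,r1:4,r2:5,r3:9,r4:8,r5:6
  c4: CDB Add1=1; issue SUB r1<-Add1  regs: r0:Add2,r1:Add1,r2:5,r3:9,r4:8,r5:6
  c5: CDB Add2=11; issue MUL r0<-Mul1  regs: r0:Mul1,r1:Add1,r2:5,r3:9,r4:8,r5:6
  c6: issue SUB r1<-Add2  regs: r0:Mul1,r1:Add2,r2:5,r3:9,r4:8,r5:6
  c7: CDB Add1=5; issue SUB r0<-Add1  regs: r0:Add1,r1:Add2,r2:5,r3:9,r4:8,r5:6
  c8: stall  regs: r0:Add1,r1:Add2,r2:5,r3:9,r4:8,r5:6
  c9: stall  regs: r0:Add1,r1:Add2,r2:5,r3:9,r4:8,r5:6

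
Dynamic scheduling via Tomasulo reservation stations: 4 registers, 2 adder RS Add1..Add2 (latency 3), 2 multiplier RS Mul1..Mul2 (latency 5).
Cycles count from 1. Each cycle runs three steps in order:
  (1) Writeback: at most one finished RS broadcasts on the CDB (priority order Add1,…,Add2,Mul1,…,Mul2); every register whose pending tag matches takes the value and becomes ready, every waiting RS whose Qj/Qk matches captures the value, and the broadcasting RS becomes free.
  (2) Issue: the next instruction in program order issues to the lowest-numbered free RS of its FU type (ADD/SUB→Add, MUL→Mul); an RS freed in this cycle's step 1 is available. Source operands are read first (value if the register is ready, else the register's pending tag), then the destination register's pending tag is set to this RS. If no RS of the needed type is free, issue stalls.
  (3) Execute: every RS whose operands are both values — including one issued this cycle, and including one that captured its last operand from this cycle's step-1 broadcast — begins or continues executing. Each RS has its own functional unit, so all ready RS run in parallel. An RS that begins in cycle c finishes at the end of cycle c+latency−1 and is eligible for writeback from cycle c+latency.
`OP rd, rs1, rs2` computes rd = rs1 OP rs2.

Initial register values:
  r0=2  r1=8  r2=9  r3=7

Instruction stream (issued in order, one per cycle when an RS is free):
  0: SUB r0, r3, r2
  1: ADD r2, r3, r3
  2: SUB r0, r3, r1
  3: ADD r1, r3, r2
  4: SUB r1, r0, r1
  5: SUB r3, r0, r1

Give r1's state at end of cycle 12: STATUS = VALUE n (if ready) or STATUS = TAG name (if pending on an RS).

c1: issue SUB r0<-Add1 | r0:Add1,r1:8,r2:9,r3:7
c2: issue ADD r2<-Add2 | r0:Add1,r1:8,r2:Add2,r3:7
c3: stall | r0:Add1,r1:8,r2:Add2,r3:7
c4: CDB Add1=-2; issue SUB r0<-Add1 | r0:Add1,r1:8,r2:Add2,r3:7
c5: CDB Add2=14; issue ADD r1<-Add2 | r0:Add1,r1:Add2,r2:14,r3:7
c6: stall | r0:Add1,r1:Add2,r2:14,r3:7
c7: CDB Add1=-1; issue SUB r1<-Add1 | r0:-1,r1:Add1,r2:14,r3:7
c8: CDB Add2=21; issue SUB r3<-Add2 | r0:-1,r1:Add1,r2:14,r3:Add2
c9: - | r0:-1,r1:Add1,r2:14,r3:Add2
c10: - | r0:-1,r1:Add1,r2:14,r3:Add2
c11: CDB Add1=-22 | r0:-1,r1:-22,r2:14,r3:Add2
c12: - | r0:-1,r1:-22,r2:14,r3:Add2

STATUS = VALUE -22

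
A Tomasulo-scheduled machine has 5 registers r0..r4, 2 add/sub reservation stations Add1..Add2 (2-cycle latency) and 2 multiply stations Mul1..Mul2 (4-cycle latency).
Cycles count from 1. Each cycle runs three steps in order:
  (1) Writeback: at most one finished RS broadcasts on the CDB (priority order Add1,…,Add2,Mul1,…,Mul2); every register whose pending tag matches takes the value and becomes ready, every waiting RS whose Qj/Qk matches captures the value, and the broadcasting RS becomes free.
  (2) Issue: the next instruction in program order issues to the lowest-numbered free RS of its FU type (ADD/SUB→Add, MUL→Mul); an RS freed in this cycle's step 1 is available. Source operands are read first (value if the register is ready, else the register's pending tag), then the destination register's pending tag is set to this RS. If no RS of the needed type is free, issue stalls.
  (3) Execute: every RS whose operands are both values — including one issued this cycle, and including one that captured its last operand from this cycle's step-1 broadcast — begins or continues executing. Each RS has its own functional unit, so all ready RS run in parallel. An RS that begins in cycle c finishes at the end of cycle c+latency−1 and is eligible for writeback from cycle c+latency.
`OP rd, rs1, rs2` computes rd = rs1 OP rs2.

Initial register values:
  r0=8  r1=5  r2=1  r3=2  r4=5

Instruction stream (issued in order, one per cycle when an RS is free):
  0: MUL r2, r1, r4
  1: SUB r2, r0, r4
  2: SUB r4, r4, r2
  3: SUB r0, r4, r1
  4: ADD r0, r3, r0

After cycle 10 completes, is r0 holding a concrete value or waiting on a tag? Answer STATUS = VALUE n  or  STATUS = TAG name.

c1: issue MUL r2<-Mul1 | r0:8,r1:5,r2:Mul1,r3:2,r4:5
c2: issue SUB r2<-Add1 | r0:8,r1:5,r2:Add1,r3:2,r4:5
c3: issue SUB r4<-Add2 | r0:8,r1:5,r2:Add1,r3:2,r4:Add2
c4: CDB Add1=3; issue SUB r0<-Add1 | r0:Add1,r1:5,r2:3,r3:2,r4:Add2
c5: CDB Mul1=25; stall | r0:Add1,r1:5,r2:3,r3:2,r4:Add2
c6: CDB Add2=2; issue ADD r0<-Add2 | r0:Add2,r1:5,r2:3,r3:2,r4:2
c7: - | r0:Add2,r1:5,r2:3,r3:2,r4:2
c8: CDB Add1=-3 | r0:Add2,r1:5,r2:3,r3:2,r4:2
c9: - | r0:Add2,r1:5,r2:3,r3:2,r4:2
c10: CDB Add2=-1 | r0:-1,r1:5,r2:3,r3:2,r4:2

STATUS = VALUE -1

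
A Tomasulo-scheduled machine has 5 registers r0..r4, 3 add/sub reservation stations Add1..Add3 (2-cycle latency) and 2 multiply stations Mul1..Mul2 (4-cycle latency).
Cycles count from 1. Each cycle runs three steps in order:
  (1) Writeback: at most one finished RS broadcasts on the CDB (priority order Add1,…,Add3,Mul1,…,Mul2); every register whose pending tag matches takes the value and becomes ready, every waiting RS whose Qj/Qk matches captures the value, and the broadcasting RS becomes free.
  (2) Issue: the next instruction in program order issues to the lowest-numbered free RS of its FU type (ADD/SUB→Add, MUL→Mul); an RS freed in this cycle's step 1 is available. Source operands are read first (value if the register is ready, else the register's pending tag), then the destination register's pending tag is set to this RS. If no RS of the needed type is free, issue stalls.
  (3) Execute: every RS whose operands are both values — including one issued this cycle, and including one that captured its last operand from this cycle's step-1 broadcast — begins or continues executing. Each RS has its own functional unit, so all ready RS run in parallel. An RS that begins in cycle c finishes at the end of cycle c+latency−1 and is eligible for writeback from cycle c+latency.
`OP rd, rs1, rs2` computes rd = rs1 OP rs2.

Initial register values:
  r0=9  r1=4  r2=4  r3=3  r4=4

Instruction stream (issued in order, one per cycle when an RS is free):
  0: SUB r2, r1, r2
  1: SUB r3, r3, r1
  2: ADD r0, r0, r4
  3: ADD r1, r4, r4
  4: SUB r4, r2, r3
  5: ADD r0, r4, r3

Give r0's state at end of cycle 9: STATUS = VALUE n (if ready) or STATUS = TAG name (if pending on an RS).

  c1: issue SUB r2<-Add1  regs: r0:9,r1:4,r2:Add1,r3:3,r4:4
  c2: issue SUB r3<-Add2  regs: r0:9,r1:4,r2:Add1,r3:Add2,r4:4
  c3: CDB Add1=0; issue ADD r0<-Add1  regs: r0:Add1,r1:4,r2:0,r3:Add2,r4:4
  c4: CDB Add2=-1; issue ADD r1<-Add2  regs: r0:Add1,r1:Add2,r2:0,r3:-1,r4:4
  c5: CDB Add1=13; issue SUB r4<-Add1  regs: r0:13,r1:Add2,r2:0,r3:-1,r4:Add1
  c6: CDB Add2=8; issue ADD r0<-Add2  regs: r0:Add2,r1:8,r2:0,r3:-1,r4:Add1
  c7: CDB Add1=1  regs: r0:Add2,r1:8,r2:0,r3:-1,r4:1
  c8: -  regs: r0:Add2,r1:8,r2:0,r3:-1,r4:1
  c9: CDB Add2=0  regs: r0:0,r1:8,r2:0,r3:-1,r4:1

STATUS = VALUE 0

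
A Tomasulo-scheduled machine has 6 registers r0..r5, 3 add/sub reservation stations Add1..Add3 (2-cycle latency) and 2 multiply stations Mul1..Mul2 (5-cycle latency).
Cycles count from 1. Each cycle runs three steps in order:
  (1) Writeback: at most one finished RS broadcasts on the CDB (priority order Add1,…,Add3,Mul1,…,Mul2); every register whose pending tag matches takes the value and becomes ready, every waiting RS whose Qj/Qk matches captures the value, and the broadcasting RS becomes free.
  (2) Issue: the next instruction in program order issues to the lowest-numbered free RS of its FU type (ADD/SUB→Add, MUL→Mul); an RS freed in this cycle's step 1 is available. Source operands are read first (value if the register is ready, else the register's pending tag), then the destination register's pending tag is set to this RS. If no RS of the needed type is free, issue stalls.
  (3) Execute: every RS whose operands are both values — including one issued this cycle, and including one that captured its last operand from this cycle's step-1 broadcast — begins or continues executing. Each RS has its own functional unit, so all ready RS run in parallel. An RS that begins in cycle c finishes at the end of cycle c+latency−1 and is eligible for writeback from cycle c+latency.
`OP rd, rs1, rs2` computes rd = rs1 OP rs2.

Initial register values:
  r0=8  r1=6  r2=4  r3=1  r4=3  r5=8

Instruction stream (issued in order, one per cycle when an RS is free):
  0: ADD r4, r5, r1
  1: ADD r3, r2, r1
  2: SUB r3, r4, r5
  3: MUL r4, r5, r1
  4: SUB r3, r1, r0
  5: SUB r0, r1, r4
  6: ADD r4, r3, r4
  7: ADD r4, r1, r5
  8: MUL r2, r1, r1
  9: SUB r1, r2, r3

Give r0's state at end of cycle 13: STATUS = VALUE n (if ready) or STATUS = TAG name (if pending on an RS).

c1: issue ADD r4<-Add1 | r0:8,r1:6,r2:4,r3:1,r4:Add1,r5:8
c2: issue ADD r3<-Add2 | r0:8,r1:6,r2:4,r3:Add2,r4:Add1,r5:8
c3: CDB Add1=14; issue SUB r3<-Add1 | r0:8,r1:6,r2:4,r3:Add1,r4:14,r5:8
c4: CDB Add2=10; issue MUL r4<-Mul1 | r0:8,r1:6,r2:4,r3:Add1,r4:Mul1,r5:8
c5: CDB Add1=6; issue SUB r3<-Add1 | r0:8,r1:6,r2:4,r3:Add1,r4:Mul1,r5:8
c6: issue SUB r0<-Add2 | r0:Add2,r1:6,r2:4,r3:Add1,r4:Mul1,r5:8
c7: CDB Add1=-2; issue ADD r4<-Add1 | r0:Add2,r1:6,r2:4,r3:-2,r4:Add1,r5:8
c8: issue ADD r4<-Add3 | r0:Add2,r1:6,r2:4,r3:-2,r4:Add3,r5:8
c9: CDB Mul1=48; issue MUL r2<-Mul1 | r0:Add2,r1:6,r2:Mul1,r3:-2,r4:Add3,r5:8
c10: CDB Add3=14; issue SUB r1<-Add3 | r0:Add2,r1:Add3,r2:Mul1,r3:-2,r4:14,r5:8
c11: CDB Add1=46 | r0:Add2,r1:Add3,r2:Mul1,r3:-2,r4:14,r5:8
c12: CDB Add2=-42 | r0:-42,r1:Add3,r2:Mul1,r3:-2,r4:14,r5:8
c13: - | r0:-42,r1:Add3,r2:Mul1,r3:-2,r4:14,r5:8

STATUS = VALUE -42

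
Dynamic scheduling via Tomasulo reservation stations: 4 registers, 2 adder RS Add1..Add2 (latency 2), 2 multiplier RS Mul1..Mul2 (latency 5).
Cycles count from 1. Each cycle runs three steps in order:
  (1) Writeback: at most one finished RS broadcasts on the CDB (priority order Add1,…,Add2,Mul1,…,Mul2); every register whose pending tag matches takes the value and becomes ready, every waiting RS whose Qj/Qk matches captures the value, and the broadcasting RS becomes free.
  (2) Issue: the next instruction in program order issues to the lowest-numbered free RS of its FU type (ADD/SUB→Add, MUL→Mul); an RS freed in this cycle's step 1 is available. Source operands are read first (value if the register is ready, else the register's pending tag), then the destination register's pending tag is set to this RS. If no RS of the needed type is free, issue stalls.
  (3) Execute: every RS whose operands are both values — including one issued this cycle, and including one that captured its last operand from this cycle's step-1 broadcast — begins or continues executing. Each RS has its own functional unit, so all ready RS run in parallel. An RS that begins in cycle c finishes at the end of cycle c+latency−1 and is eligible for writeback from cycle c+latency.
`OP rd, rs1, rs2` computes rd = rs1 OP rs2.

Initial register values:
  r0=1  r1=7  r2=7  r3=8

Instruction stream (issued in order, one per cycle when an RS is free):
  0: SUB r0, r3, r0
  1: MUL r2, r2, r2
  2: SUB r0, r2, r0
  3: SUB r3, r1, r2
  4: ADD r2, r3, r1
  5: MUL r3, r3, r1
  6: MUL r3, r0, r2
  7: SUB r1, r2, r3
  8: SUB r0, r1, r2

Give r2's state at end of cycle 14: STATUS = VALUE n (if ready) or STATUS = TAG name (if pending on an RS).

STATUS = VALUE -35

c1: issue SUB r0<-Add1 | r0:Add1,r1:7,r2:7,r3:8
c2: issue MUL r2<-Mul1 | r0:Add1,r1:7,r2:Mul1,r3:8
c3: CDB Add1=7; issue SUB r0<-Add1 | r0:Add1,r1:7,r2:Mul1,r3:8
c4: issue SUB r3<-Add2 | r0:Add1,r1:7,r2:Mul1,r3:Add2
c5: stall | r0:Add1,r1:7,r2:Mul1,r3:Add2
c6: stall | r0:Add1,r1:7,r2:Mul1,r3:Add2
c7: CDB Mul1=49; stall | r0:Add1,r1:7,r2:49,r3:Add2
c8: stall | r0:Add1,r1:7,r2:49,r3:Add2
c9: CDB Add1=42; issue ADD r2<-Add1 | r0:42,r1:7,r2:Add1,r3:Add2
c10: CDB Add2=-42; issue MUL r3<-Mul1 | r0:42,r1:7,r2:Add1,r3:Mul1
c11: issue MUL r3<-Mul2 | r0:42,r1:7,r2:Add1,r3:Mul2
c12: CDB Add1=-35; issue SUB r1<-Add1 | r0:42,r1:Add1,r2:-35,r3:Mul2
c13: issue SUB r0<-Add2 | r0:Add2,r1:Add1,r2:-35,r3:Mul2
c14: - | r0:Add2,r1:Add1,r2:-35,r3:Mul2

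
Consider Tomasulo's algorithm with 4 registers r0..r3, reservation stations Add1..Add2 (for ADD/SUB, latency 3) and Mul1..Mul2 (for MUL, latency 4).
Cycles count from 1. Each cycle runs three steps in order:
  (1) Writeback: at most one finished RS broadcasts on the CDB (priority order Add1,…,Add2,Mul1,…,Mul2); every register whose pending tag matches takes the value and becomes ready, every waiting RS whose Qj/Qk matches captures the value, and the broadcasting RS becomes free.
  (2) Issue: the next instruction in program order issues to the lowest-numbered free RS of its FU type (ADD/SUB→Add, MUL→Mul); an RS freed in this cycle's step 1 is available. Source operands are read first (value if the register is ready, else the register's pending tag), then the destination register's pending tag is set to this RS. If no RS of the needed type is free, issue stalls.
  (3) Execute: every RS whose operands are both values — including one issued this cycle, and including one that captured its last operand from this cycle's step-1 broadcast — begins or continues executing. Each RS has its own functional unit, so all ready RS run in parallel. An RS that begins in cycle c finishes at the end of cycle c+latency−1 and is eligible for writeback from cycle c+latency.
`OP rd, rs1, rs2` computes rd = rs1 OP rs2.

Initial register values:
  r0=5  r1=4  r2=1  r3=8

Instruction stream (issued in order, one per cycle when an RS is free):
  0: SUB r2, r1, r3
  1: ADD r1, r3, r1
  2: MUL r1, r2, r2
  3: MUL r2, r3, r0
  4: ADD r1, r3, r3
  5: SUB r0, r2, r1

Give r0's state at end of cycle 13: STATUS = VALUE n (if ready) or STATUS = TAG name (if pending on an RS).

  c1: issue SUB r2<-Add1  regs: r0:5,r1:4,r2:Add1,r3:8
  c2: issue ADD r1<-Add2  regs: r0:5,r1:Add2,r2:Add1,r3:8
  c3: issue MUL r1<-Mul1  regs: r0:5,r1:Mul1,r2:Add1,r3:8
  c4: CDB Add1=-4; issue MUL r2<-Mul2  regs: r0:5,r1:Mul1,r2:Mul2,r3:8
  c5: CDB Add2=12; issue ADD r1<-Add1  regs: r0:5,r1:Add1,r2:Mul2,r3:8
  c6: issue SUB r0<-Add2  regs: r0:Add2,r1:Add1,r2:Mul2,r3:8
  c7: -  regs: r0:Add2,r1:Add1,r2:Mul2,r3:8
  c8: CDB Add1=16  regs: r0:Add2,r1:16,r2:Mul2,r3:8
  c9: CDB Mul1=16  regs: r0:Add2,r1:16,r2:Mul2,r3:8
  c10: CDB Mul2=40  regs: r0:Add2,r1:16,r2:40,r3:8
  c11: -  regs: r0:Add2,r1:16,r2:40,r3:8
  c12: -  regs: r0:Add2,r1:16,r2:40,r3:8
  c13: CDB Add2=24  regs: r0:24,r1:16,r2:40,r3:8

STATUS = VALUE 24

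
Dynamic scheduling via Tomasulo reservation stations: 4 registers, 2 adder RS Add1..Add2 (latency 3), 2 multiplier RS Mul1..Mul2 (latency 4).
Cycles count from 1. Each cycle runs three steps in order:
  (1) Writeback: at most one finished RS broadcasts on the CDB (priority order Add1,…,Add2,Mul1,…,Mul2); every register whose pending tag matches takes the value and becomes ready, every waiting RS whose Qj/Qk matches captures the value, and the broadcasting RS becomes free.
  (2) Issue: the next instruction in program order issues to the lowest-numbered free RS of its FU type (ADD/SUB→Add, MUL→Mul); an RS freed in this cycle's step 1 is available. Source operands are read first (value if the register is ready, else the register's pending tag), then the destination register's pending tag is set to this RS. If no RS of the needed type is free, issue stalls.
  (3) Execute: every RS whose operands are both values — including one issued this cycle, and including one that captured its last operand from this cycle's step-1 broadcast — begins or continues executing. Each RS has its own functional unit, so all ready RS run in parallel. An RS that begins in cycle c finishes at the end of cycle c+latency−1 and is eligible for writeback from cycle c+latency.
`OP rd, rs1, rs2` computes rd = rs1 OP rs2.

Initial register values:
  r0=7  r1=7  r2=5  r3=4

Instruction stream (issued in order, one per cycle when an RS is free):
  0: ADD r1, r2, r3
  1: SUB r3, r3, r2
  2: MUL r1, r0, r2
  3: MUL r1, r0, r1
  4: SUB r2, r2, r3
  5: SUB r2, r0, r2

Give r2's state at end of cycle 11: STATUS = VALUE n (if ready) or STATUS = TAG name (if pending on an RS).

c1: issue ADD r1<-Add1 | r0:7,r1:Add1,r2:5,r3:4
c2: issue SUB r3<-Add2 | r0:7,r1:Add1,r2:5,r3:Add2
c3: issue MUL r1<-Mul1 | r0:7,r1:Mul1,r2:5,r3:Add2
c4: CDB Add1=9; issue MUL r1<-Mul2 | r0:7,r1:Mul2,r2:5,r3:Add2
c5: CDB Add2=-1; issue SUB r2<-Add1 | r0:7,r1:Mul2,r2:Add1,r3:-1
c6: issue SUB r2<-Add2 | r0:7,r1:Mul2,r2:Add2,r3:-1
c7: CDB Mul1=35 | r0:7,r1:Mul2,r2:Add2,r3:-1
c8: CDB Add1=6 | r0:7,r1:Mul2,r2:Add2,r3:-1
c9: - | r0:7,r1:Mul2,r2:Add2,r3:-1
c10: - | r0:7,r1:Mul2,r2:Add2,r3:-1
c11: CDB Add2=1 | r0:7,r1:Mul2,r2:1,r3:-1

STATUS = VALUE 1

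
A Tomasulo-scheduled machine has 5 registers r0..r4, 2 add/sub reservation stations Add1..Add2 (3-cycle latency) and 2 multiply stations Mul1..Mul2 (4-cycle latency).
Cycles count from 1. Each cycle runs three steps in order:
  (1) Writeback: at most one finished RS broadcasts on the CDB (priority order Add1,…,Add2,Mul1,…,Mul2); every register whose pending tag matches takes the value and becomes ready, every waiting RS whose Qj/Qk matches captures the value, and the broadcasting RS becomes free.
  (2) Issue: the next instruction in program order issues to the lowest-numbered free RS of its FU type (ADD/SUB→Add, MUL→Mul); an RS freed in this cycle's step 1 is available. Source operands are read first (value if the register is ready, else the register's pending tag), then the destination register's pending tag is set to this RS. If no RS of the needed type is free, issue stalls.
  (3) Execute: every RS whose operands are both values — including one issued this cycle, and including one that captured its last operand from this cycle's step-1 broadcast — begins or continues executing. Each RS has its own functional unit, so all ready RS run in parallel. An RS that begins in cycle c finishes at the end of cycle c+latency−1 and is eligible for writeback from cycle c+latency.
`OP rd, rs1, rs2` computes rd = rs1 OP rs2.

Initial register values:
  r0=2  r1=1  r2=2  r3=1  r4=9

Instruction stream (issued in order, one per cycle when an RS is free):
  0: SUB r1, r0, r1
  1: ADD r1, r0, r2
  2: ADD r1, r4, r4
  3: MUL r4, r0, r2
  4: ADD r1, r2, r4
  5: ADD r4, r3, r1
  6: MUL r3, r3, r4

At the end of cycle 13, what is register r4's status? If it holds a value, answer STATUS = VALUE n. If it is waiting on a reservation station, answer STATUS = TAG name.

STATUS = TAG Add1

cycle 1: issue SUB r1<-Add1 // r0:2,r1:Add1,r2:2,r3:1,r4:9
cycle 2: issue ADD r1<-Add2 // r0:2,r1:Add2,r2:2,r3:1,r4:9
cycle 3: stall // r0:2,r1:Add2,r2:2,r3:1,r4:9
cycle 4: CDB Add1=1; issue ADD r1<-Add1 // r0:2,r1:Add1,r2:2,r3:1,r4:9
cycle 5: CDB Add2=4; issue MUL r4<-Mul1 // r0:2,r1:Add1,r2:2,r3:1,r4:Mul1
cycle 6: issue ADD r1<-Add2 // r0:2,r1:Add2,r2:2,r3:1,r4:Mul1
cycle 7: CDB Add1=18; issue ADD r4<-Add1 // r0:2,r1:Add2,r2:2,r3:1,r4:Add1
cycle 8: issue MUL r3<-Mul2 // r0:2,r1:Add2,r2:2,r3:Mul2,r4:Add1
cycle 9: CDB Mul1=4 // r0:2,r1:Add2,r2:2,r3:Mul2,r4:Add1
cycle 10: - // r0:2,r1:Add2,r2:2,r3:Mul2,r4:Add1
cycle 11: - // r0:2,r1:Add2,r2:2,r3:Mul2,r4:Add1
cycle 12: CDB Add2=6 // r0:2,r1:6,r2:2,r3:Mul2,r4:Add1
cycle 13: - // r0:2,r1:6,r2:2,r3:Mul2,r4:Add1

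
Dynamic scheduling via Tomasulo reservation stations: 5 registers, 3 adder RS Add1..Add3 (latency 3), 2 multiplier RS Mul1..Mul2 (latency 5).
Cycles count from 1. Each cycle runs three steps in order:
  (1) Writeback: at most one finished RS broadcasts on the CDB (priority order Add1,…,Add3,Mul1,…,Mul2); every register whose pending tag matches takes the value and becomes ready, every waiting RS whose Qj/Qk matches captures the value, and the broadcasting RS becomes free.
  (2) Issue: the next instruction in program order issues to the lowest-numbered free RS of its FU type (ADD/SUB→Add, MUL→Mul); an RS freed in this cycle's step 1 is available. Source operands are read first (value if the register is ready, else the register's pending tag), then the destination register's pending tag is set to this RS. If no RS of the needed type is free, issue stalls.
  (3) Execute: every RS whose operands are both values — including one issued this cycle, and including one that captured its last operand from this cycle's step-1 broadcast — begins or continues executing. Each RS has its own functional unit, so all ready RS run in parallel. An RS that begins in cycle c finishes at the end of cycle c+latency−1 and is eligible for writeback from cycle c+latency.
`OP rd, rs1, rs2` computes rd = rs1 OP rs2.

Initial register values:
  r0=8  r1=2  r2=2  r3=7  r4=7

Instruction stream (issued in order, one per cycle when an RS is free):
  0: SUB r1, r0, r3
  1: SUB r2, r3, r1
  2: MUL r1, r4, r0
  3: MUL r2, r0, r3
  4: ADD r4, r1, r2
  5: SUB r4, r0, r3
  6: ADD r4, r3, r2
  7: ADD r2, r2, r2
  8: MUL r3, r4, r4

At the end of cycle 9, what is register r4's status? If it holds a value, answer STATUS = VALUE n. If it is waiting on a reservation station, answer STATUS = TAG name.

  c1: issue SUB r1<-Add1  regs: r0:8,r1:Add1,r2:2,r3:7,r4:7
  c2: issue SUB r2<-Add2  regs: r0:8,r1:Add1,r2:Add2,r3:7,r4:7
  c3: issue MUL r1<-Mul1  regs: r0:8,r1:Mul1,r2:Add2,r3:7,r4:7
  c4: CDB Add1=1; issue MUL r2<-Mul2  regs: r0:8,r1:Mul1,r2:Mul2,r3:7,r4:7
  c5: issue ADD r4<-Add1  regs: r0:8,r1:Mul1,r2:Mul2,r3:7,r4:Add1
  c6: issue SUB r4<-Add3  regs: r0:8,r1:Mul1,r2:Mul2,r3:7,r4:Add3
  c7: CDB Add2=6; issue ADD r4<-Add2  regs: r0:8,r1:Mul1,r2:Mul2,r3:7,r4:Add2
  c8: CDB Mul1=56; stall  regs: r0:8,r1:56,r2:Mul2,r3:7,r4:Add2
  c9: CDB Add3=1; issue ADD r2<-Add3  regs: r0:8,r1:56,r2:Add3,r3:7,r4:Add2

STATUS = TAG Add2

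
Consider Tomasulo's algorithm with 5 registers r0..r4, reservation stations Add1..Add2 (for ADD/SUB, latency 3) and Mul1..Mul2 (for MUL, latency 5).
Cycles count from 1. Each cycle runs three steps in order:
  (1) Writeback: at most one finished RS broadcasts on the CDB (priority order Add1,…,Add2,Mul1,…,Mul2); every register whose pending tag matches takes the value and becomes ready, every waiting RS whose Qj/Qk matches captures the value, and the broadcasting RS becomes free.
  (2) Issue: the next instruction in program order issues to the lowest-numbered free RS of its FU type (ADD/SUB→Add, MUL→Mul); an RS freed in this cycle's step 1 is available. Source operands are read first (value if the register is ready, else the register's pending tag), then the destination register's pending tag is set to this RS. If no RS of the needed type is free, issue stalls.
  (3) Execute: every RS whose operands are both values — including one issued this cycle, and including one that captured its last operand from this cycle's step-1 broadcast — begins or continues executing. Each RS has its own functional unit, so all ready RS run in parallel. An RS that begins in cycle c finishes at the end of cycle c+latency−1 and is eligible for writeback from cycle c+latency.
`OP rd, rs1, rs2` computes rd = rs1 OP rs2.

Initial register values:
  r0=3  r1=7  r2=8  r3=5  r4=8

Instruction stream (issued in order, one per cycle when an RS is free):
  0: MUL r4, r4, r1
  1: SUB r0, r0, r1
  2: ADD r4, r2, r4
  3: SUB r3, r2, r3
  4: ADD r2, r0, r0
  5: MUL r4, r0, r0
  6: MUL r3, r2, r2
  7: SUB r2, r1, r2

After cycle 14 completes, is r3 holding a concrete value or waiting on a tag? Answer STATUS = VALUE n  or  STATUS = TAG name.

STATUS = TAG Mul2

  c1: issue MUL r4<-Mul1  regs: r0:3,r1:7,r2:8,r3:5,r4:Mul1
  c2: issue SUB r0<-Add1  regs: r0:Add1,r1:7,r2:8,r3:5,r4:Mul1
  c3: issue ADD r4<-Add2  regs: r0:Add1,r1:7,r2:8,r3:5,r4:Add2
  c4: stall  regs: r0:Add1,r1:7,r2:8,r3:5,r4:Add2
  c5: CDB Add1=-4; issue SUB r3<-Add1  regs: r0:-4,r1:7,r2:8,r3:Add1,r4:Add2
  c6: CDB Mul1=56; stall  regs: r0:-4,r1:7,r2:8,r3:Add1,r4:Add2
  c7: stall  regs: r0:-4,r1:7,r2:8,r3:Add1,r4:Add2
  c8: CDB Add1=3; issue ADD r2<-Add1  regs: r0:-4,r1:7,r2:Add1,r3:3,r4:Add2
  c9: CDB Add2=64; issue MUL r4<-Mul1  regs: r0:-4,r1:7,r2:Add1,r3:3,r4:Mul1
  c10: issue MUL r3<-Mul2  regs: r0:-4,r1:7,r2:Add1,r3:Mul2,r4:Mul1
  c11: CDB Add1=-8; issue SUB r2<-Add1  regs: r0:-4,r1:7,r2:Add1,r3:Mul2,r4:Mul1
  c12: -  regs: r0:-4,r1:7,r2:Add1,r3:Mul2,r4:Mul1
  c13: -  regs: r0:-4,r1:7,r2:Add1,r3:Mul2,r4:Mul1
  c14: CDB Add1=15  regs: r0:-4,r1:7,r2:15,r3:Mul2,r4:Mul1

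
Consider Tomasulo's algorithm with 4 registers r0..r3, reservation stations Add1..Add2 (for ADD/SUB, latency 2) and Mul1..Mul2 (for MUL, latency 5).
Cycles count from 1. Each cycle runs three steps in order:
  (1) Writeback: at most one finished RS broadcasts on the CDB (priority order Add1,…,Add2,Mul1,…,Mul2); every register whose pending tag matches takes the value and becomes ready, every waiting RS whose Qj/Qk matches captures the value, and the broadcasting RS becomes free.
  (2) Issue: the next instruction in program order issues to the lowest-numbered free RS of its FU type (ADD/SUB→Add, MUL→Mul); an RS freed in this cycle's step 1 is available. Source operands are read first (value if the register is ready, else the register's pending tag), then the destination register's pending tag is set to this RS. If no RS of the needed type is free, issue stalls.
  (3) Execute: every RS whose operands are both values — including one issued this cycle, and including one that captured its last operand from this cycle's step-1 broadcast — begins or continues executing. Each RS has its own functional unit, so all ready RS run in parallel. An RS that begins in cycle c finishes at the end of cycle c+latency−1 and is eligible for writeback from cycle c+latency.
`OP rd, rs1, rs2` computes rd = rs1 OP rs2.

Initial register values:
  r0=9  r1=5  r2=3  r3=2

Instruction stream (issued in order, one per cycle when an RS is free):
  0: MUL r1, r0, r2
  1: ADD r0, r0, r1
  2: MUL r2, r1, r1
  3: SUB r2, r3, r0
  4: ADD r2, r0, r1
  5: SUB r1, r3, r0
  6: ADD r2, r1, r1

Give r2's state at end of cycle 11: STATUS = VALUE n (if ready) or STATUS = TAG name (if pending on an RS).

cycle 1: issue MUL r1<-Mul1 // r0:9,r1:Mul1,r2:3,r3:2
cycle 2: issue ADD r0<-Add1 // r0:Add1,r1:Mul1,r2:3,r3:2
cycle 3: issue MUL r2<-Mul2 // r0:Add1,r1:Mul1,r2:Mul2,r3:2
cycle 4: issue SUB r2<-Add2 // r0:Add1,r1:Mul1,r2:Add2,r3:2
cycle 5: stall // r0:Add1,r1:Mul1,r2:Add2,r3:2
cycle 6: CDB Mul1=27; stall // r0:Add1,r1:27,r2:Add2,r3:2
cycle 7: stall // r0:Add1,r1:27,r2:Add2,r3:2
cycle 8: CDB Add1=36; issue ADD r2<-Add1 // r0:36,r1:27,r2:Add1,r3:2
cycle 9: stall // r0:36,r1:27,r2:Add1,r3:2
cycle 10: CDB Add1=63; issue SUB r1<-Add1 // r0:36,r1:Add1,r2:63,r3:2
cycle 11: CDB Add2=-34; issue ADD r2<-Add2 // r0:36,r1:Add1,r2:Add2,r3:2

STATUS = TAG Add2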